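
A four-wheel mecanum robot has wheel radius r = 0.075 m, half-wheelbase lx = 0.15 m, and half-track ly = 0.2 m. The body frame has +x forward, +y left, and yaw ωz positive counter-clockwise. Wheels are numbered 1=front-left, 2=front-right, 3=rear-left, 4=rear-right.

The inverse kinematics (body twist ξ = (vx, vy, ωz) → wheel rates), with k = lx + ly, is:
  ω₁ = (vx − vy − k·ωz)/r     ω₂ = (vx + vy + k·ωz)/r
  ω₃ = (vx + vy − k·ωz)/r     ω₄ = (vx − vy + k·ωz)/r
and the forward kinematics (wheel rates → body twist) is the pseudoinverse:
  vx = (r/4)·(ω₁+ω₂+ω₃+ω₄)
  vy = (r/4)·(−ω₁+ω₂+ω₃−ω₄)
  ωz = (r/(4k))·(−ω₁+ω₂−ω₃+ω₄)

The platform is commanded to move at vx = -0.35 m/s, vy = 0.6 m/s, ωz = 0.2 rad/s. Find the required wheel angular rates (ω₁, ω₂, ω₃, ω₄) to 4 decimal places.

(-13.6000, 4.2667, 2.4000, -11.7333)

k = lx + ly = 0.15 + 0.2 = 0.3500;  k·ωz = 0.3500·0.2 = 0.0700
ω₁ (FL) = (vx − vy − k·ωz)/r = -1.0200/0.075 = -13.6000
ω₂ (FR) = (vx + vy + k·ωz)/r = 0.3200/0.075 = 4.2667
ω₃ (RL) = (vx + vy − k·ωz)/r = 0.1800/0.075 = 2.4000
ω₄ (RR) = (vx − vy + k·ωz)/r = -0.8800/0.075 = -11.7333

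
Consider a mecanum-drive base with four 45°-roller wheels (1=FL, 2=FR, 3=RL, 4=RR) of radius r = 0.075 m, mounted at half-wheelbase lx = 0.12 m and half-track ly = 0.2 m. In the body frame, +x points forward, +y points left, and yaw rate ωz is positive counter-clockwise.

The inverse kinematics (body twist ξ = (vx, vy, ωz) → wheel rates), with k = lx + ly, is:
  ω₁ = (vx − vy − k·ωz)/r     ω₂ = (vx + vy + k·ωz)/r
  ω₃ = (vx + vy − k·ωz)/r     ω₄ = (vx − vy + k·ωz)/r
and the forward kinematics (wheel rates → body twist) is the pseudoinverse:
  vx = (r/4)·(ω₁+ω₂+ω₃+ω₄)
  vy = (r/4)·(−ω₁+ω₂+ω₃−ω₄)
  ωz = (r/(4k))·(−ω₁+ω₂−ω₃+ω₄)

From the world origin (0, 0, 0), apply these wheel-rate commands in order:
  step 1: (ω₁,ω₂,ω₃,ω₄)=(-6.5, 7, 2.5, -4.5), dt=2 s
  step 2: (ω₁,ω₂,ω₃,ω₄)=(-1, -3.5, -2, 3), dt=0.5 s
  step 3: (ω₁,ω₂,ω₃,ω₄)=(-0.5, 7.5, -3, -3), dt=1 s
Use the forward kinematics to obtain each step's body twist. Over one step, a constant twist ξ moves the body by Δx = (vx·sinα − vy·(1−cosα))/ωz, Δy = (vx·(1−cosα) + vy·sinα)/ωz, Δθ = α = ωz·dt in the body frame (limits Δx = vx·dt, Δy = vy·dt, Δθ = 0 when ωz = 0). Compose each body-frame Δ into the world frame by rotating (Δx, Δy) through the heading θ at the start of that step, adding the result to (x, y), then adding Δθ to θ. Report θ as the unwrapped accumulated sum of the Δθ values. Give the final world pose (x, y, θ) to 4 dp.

(-0.4238, 0.6913, 1.3037)

step 1: ξ=(vx,vy,ωz)=(-0.0281, 0.3844, 0.3809), dt=2.0 → body Δ=(-0.3299, 0.6761, 0.7617) → world pose (-0.3299, 0.6761, 0.7617)
step 2: ξ=(vx,vy,ωz)=(-0.0656, -0.1406, 0.1465), dt=0.5 → body Δ=(-0.0302, -0.0715, 0.0732) → world pose (-0.3024, 0.6036, 0.8350)
step 3: ξ=(vx,vy,ωz)=(0.0188, 0.1500, 0.4688), dt=1.0 → body Δ=(-0.0164, 0.1489, 0.4688) → world pose (-0.4238, 0.6913, 1.3037)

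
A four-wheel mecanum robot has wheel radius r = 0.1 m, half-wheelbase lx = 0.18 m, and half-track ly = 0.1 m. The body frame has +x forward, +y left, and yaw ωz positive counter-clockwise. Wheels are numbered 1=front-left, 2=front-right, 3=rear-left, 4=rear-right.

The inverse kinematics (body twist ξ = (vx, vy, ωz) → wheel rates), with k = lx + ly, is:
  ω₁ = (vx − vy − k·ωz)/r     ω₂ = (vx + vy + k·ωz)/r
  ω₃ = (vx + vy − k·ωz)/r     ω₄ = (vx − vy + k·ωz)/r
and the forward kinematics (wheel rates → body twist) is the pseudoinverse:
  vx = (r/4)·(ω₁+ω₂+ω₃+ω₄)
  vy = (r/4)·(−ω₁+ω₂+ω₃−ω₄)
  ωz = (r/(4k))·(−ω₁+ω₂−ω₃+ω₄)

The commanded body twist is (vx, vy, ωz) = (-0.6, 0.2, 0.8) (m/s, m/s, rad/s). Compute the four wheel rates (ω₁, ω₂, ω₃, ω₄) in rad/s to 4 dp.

(-10.2400, -1.7600, -6.2400, -5.7600)

k = lx + ly = 0.18 + 0.1 = 0.2800;  k·ωz = 0.2800·0.8 = 0.2240
ω₁ (FL) = (vx − vy − k·ωz)/r = -1.0240/0.1 = -10.2400
ω₂ (FR) = (vx + vy + k·ωz)/r = -0.1760/0.1 = -1.7600
ω₃ (RL) = (vx + vy − k·ωz)/r = -0.6240/0.1 = -6.2400
ω₄ (RR) = (vx − vy + k·ωz)/r = -0.5760/0.1 = -5.7600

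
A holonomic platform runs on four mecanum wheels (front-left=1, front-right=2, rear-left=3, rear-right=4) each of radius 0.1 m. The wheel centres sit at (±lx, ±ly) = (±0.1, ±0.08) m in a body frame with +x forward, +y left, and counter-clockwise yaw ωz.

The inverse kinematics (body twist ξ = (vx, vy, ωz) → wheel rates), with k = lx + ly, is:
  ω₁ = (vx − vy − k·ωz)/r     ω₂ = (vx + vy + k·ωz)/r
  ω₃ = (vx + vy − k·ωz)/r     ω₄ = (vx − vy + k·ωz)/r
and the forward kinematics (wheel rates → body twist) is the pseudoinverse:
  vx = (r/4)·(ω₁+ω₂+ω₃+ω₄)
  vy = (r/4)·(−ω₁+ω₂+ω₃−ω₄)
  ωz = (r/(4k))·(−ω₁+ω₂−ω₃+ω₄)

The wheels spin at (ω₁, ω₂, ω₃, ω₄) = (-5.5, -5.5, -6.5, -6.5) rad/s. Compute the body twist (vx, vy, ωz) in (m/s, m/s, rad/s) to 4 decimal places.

(-0.6000, 0.0000, 0.0000)

k = lx + ly = 0.1 + 0.08 = 0.1800
ω₁+ω₂+ω₃+ω₄ = -24.0000  →  vx = (0.1/4)·-24.0000 = -0.6000
−ω₁+ω₂+ω₃−ω₄ = 0.0000  →  vy = (0.1/4)·0.0000 = 0.0000
−ω₁+ω₂−ω₃+ω₄ = 0.0000  →  ωz = (0.1/0.7200)·0.0000 = 0.0000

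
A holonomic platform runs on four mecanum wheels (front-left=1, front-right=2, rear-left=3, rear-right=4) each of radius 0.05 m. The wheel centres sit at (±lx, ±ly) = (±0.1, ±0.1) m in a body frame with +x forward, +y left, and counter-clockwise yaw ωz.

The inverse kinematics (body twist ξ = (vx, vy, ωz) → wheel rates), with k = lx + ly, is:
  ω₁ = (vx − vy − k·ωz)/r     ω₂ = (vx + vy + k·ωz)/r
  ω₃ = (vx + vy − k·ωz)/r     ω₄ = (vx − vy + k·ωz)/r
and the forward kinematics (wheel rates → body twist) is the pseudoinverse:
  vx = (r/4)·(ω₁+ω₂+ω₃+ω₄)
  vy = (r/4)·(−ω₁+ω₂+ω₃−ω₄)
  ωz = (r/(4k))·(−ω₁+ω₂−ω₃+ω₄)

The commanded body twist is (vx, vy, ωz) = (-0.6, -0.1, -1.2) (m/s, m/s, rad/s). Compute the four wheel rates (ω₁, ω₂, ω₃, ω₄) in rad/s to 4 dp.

k = lx + ly = 0.1 + 0.1 = 0.2000;  k·ωz = 0.2000·-1.2 = -0.2400
ω₁ (FL) = (vx − vy − k·ωz)/r = -0.2600/0.05 = -5.2000
ω₂ (FR) = (vx + vy + k·ωz)/r = -0.9400/0.05 = -18.8000
ω₃ (RL) = (vx + vy − k·ωz)/r = -0.4600/0.05 = -9.2000
ω₄ (RR) = (vx − vy + k·ωz)/r = -0.7400/0.05 = -14.8000

(-5.2000, -18.8000, -9.2000, -14.8000)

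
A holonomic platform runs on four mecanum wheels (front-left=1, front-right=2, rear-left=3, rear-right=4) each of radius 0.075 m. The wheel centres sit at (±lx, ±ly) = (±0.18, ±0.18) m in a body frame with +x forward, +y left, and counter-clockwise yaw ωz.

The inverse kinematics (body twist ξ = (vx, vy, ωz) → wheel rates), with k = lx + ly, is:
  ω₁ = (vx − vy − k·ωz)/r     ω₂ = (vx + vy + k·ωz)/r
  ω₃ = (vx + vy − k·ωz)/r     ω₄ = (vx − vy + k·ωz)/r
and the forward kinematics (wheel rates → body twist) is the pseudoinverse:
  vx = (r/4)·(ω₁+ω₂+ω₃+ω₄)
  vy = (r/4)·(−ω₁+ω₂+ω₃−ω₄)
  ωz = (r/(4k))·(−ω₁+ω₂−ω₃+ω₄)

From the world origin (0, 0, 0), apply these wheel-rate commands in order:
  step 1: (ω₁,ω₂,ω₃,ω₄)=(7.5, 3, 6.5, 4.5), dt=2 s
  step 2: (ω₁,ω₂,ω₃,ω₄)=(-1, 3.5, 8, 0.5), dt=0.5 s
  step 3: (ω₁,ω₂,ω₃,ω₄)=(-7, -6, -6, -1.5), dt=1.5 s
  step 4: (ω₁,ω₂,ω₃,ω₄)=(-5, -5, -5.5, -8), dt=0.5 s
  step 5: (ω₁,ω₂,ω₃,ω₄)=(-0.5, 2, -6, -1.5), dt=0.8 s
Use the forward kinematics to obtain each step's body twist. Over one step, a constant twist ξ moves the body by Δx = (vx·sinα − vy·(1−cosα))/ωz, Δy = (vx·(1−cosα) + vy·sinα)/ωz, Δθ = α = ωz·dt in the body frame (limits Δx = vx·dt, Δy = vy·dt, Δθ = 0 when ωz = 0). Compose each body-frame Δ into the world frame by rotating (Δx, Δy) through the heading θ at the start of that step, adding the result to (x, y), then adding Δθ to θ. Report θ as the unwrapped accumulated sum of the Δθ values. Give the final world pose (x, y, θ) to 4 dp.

step 1: ξ=(vx,vy,ωz)=(0.4031, -0.0469, -0.3385), dt=2.0 → body Δ=(0.7155, -0.3494, -0.6771) → world pose (0.7155, -0.3494, -0.6771)
step 2: ξ=(vx,vy,ωz)=(0.2062, 0.2250, -0.1562), dt=0.5 → body Δ=(0.1074, 0.1084, -0.0781) → world pose (0.8671, -0.3323, -0.7552)
step 3: ξ=(vx,vy,ωz)=(-0.3844, -0.0656, 0.2865), dt=1.5 → body Δ=(-0.5382, -0.2174, 0.4297) → world pose (0.3262, -0.1217, -0.3255)
step 4: ξ=(vx,vy,ωz)=(-0.4406, 0.0469, -0.1302), dt=0.5 → body Δ=(-0.2194, 0.0306, -0.0651) → world pose (0.1281, -0.0226, -0.3906)
step 5: ξ=(vx,vy,ωz)=(-0.1125, -0.0375, 0.3646), dt=0.8 → body Δ=(-0.0844, -0.0426, 0.2917) → world pose (0.0339, -0.0298, -0.0990)

(0.0339, -0.0298, -0.0990)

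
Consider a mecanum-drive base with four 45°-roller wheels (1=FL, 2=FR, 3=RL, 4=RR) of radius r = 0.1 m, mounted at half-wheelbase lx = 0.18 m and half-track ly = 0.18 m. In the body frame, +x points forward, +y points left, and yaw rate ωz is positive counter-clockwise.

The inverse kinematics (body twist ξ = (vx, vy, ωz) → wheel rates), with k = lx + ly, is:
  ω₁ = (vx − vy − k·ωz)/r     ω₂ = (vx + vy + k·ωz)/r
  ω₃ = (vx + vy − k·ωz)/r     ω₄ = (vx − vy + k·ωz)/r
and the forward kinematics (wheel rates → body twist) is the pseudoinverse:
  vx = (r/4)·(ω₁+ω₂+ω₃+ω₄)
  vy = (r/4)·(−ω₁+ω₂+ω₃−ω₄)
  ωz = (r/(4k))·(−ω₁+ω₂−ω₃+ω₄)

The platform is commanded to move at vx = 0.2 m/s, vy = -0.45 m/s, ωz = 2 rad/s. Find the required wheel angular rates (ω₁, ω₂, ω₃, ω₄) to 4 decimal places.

k = lx + ly = 0.18 + 0.18 = 0.3600;  k·ωz = 0.3600·2 = 0.7200
ω₁ (FL) = (vx − vy − k·ωz)/r = -0.0700/0.1 = -0.7000
ω₂ (FR) = (vx + vy + k·ωz)/r = 0.4700/0.1 = 4.7000
ω₃ (RL) = (vx + vy − k·ωz)/r = -0.9700/0.1 = -9.7000
ω₄ (RR) = (vx − vy + k·ωz)/r = 1.3700/0.1 = 13.7000

(-0.7000, 4.7000, -9.7000, 13.7000)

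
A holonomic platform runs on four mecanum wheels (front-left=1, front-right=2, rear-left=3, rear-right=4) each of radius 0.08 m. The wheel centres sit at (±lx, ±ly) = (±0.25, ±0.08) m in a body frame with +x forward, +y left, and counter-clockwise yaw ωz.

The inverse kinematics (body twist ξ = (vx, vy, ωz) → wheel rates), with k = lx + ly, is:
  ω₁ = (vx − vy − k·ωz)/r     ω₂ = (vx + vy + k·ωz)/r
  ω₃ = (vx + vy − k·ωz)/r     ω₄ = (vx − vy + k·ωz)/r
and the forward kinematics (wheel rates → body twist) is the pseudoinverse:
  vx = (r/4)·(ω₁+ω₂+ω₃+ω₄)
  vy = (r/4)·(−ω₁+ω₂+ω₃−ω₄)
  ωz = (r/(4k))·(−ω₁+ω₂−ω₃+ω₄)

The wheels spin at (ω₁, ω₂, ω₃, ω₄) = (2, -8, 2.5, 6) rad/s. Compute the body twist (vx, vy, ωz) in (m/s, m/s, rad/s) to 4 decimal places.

k = lx + ly = 0.25 + 0.08 = 0.3300
ω₁+ω₂+ω₃+ω₄ = 2.5000  →  vx = (0.08/4)·2.5000 = 0.0500
−ω₁+ω₂+ω₃−ω₄ = -13.5000  →  vy = (0.08/4)·-13.5000 = -0.2700
−ω₁+ω₂−ω₃+ω₄ = -6.5000  →  ωz = (0.08/1.3200)·-6.5000 = -0.3939

(0.0500, -0.2700, -0.3939)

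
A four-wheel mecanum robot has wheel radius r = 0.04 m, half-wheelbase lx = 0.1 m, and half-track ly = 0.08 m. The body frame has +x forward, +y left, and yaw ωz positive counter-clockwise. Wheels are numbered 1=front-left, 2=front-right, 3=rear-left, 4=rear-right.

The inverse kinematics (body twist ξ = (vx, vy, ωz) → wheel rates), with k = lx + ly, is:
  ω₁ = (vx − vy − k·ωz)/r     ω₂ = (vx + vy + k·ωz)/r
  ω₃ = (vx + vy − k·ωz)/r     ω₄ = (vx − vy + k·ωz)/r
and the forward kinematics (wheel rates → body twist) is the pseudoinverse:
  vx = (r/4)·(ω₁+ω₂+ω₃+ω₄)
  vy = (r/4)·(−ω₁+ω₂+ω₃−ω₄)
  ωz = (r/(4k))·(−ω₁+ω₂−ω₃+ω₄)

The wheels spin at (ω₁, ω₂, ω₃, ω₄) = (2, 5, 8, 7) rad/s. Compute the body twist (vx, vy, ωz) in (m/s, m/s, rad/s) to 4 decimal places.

(0.2200, 0.0400, 0.1111)

k = lx + ly = 0.1 + 0.08 = 0.1800
ω₁+ω₂+ω₃+ω₄ = 22.0000  →  vx = (0.04/4)·22.0000 = 0.2200
−ω₁+ω₂+ω₃−ω₄ = 4.0000  →  vy = (0.04/4)·4.0000 = 0.0400
−ω₁+ω₂−ω₃+ω₄ = 2.0000  →  ωz = (0.04/0.7200)·2.0000 = 0.1111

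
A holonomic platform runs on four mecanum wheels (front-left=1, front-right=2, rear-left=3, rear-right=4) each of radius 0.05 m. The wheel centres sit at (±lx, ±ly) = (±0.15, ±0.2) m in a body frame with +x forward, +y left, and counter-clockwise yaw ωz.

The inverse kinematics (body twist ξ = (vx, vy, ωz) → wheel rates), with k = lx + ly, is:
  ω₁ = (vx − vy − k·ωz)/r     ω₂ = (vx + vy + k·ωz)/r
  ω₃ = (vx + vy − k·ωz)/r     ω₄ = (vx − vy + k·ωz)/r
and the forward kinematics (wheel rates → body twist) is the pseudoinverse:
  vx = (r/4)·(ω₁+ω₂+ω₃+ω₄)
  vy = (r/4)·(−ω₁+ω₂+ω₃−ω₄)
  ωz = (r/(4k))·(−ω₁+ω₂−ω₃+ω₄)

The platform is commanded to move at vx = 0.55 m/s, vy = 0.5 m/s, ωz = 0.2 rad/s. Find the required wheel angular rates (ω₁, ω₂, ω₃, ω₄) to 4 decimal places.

k = lx + ly = 0.15 + 0.2 = 0.3500;  k·ωz = 0.3500·0.2 = 0.0700
ω₁ (FL) = (vx − vy − k·ωz)/r = -0.0200/0.05 = -0.4000
ω₂ (FR) = (vx + vy + k·ωz)/r = 1.1200/0.05 = 22.4000
ω₃ (RL) = (vx + vy − k·ωz)/r = 0.9800/0.05 = 19.6000
ω₄ (RR) = (vx − vy + k·ωz)/r = 0.1200/0.05 = 2.4000

(-0.4000, 22.4000, 19.6000, 2.4000)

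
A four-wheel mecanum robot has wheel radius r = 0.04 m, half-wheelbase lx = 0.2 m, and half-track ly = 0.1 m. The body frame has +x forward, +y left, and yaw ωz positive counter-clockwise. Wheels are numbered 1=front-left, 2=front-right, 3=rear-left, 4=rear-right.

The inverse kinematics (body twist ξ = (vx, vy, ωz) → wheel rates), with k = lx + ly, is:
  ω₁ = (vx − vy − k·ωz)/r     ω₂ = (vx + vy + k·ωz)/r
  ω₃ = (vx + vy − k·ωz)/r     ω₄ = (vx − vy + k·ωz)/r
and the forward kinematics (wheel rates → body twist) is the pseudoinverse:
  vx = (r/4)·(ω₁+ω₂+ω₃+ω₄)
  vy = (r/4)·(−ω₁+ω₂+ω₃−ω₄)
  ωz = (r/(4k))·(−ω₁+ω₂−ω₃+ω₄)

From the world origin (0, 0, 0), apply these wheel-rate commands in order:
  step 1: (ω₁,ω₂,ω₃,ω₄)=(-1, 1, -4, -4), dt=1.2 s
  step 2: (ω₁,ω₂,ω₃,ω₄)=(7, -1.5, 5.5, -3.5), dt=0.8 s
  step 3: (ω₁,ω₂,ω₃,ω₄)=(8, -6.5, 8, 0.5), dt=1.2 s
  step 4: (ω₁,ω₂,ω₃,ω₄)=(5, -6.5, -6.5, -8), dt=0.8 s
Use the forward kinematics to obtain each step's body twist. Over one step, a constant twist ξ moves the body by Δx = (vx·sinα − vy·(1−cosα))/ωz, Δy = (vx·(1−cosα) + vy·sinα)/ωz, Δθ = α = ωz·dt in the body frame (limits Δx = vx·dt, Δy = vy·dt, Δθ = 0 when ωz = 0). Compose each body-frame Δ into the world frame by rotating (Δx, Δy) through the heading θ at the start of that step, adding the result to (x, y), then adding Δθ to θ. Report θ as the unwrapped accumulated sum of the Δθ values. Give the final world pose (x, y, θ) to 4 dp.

step 1: ξ=(vx,vy,ωz)=(-0.0800, 0.0200, 0.0667), dt=1.2 → body Δ=(-0.0969, 0.0201, 0.0800) → world pose (-0.0969, 0.0201, 0.0800)
step 2: ξ=(vx,vy,ωz)=(0.0750, 0.0050, -0.5833), dt=0.8 → body Δ=(0.0588, -0.0099, -0.4667) → world pose (-0.0375, 0.0150, -0.3867)
step 3: ξ=(vx,vy,ωz)=(0.1000, -0.0700, -0.7333), dt=1.2 → body Δ=(0.0705, -0.1230, -0.8800) → world pose (-0.0186, -0.1256, -1.2667)
step 4: ξ=(vx,vy,ωz)=(-0.1600, -0.1000, -0.4333), dt=0.8 → body Δ=(-0.1392, -0.0564, -0.3467) → world pose (-0.1142, -0.0097, -1.6133)

(-0.1142, -0.0097, -1.6133)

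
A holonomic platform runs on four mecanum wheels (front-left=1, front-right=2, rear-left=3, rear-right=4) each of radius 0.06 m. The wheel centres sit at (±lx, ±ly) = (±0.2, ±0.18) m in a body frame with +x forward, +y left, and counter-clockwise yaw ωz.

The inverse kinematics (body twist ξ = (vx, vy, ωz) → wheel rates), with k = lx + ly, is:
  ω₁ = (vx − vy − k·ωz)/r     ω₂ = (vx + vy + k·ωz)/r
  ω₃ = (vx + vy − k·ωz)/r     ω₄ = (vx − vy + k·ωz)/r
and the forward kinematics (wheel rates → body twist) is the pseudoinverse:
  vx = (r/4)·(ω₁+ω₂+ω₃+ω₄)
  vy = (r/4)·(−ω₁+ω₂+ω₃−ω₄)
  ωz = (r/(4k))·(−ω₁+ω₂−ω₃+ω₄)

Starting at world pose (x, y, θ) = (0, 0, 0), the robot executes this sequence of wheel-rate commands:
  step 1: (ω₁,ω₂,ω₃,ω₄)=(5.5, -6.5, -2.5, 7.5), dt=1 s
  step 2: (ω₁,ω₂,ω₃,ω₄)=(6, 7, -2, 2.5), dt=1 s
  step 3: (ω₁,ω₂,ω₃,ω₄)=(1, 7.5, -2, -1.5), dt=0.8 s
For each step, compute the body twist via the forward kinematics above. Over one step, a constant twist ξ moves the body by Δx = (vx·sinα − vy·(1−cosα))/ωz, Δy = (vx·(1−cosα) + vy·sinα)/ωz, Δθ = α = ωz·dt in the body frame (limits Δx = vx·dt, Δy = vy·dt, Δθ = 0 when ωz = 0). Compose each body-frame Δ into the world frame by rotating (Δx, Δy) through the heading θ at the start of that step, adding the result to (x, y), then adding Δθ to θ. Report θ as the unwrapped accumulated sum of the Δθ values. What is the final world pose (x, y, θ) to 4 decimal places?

step 1: ξ=(vx,vy,ωz)=(0.0600, -0.3300, -0.0789), dt=1.0 → body Δ=(0.0469, -0.3320, -0.0789) → world pose (0.0469, -0.3320, -0.0789)
step 2: ξ=(vx,vy,ωz)=(0.2025, -0.0525, 0.2171), dt=1.0 → body Δ=(0.2066, -0.0302, 0.2171) → world pose (0.2505, -0.3784, 0.1382)
step 3: ξ=(vx,vy,ωz)=(0.0750, 0.0900, 0.2763), dt=0.8 → body Δ=(0.0516, 0.0780, 0.2211) → world pose (0.2908, -0.2940, 0.3592)

(0.2908, -0.2940, 0.3592)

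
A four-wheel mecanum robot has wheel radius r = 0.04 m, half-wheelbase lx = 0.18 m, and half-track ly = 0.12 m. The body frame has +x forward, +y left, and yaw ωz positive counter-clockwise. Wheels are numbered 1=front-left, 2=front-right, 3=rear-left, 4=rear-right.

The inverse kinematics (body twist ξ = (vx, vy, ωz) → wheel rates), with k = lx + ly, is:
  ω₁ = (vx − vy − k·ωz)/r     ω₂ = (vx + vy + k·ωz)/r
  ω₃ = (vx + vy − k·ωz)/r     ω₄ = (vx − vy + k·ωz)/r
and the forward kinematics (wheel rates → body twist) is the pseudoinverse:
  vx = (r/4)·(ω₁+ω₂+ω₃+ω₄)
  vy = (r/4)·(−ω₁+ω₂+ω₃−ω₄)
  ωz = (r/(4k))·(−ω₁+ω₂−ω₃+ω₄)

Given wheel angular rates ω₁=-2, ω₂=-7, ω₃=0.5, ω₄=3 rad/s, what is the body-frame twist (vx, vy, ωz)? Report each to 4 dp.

(-0.0550, -0.0750, -0.0833)

k = lx + ly = 0.18 + 0.12 = 0.3000
ω₁+ω₂+ω₃+ω₄ = -5.5000  →  vx = (0.04/4)·-5.5000 = -0.0550
−ω₁+ω₂+ω₃−ω₄ = -7.5000  →  vy = (0.04/4)·-7.5000 = -0.0750
−ω₁+ω₂−ω₃+ω₄ = -2.5000  →  ωz = (0.04/1.2000)·-2.5000 = -0.0833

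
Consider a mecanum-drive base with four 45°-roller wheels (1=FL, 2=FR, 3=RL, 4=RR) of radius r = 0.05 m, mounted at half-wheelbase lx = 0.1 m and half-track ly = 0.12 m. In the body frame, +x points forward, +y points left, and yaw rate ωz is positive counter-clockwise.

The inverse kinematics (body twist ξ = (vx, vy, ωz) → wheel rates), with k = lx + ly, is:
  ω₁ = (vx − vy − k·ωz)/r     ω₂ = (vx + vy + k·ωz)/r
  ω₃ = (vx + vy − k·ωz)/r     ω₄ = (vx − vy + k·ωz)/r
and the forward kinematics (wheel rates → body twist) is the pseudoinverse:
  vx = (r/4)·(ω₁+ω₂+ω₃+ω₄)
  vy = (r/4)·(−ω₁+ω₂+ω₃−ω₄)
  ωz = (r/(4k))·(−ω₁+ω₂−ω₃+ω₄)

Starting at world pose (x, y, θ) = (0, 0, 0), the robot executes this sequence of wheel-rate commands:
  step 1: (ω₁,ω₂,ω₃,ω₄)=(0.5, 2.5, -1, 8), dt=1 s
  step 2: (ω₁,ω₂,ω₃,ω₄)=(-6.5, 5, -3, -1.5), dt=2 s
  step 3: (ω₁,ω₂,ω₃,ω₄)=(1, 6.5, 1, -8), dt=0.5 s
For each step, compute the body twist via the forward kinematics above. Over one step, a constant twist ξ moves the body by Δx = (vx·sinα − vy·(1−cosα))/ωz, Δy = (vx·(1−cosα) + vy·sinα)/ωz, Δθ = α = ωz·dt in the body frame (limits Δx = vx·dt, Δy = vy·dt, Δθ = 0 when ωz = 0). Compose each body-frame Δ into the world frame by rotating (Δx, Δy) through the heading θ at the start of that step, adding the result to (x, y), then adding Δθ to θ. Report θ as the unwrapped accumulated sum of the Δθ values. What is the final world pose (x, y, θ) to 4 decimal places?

step 1: ξ=(vx,vy,ωz)=(0.1250, -0.0875, 0.6250), dt=1.0 → body Δ=(0.1435, -0.0441, 0.6250) → world pose (0.1435, -0.0441, 0.6250)
step 2: ξ=(vx,vy,ωz)=(-0.0750, 0.1250, 0.7386), dt=2.0 → body Δ=(-0.2545, 0.0764, 1.4773) → world pose (-0.1076, -0.1310, 2.1023)
step 3: ξ=(vx,vy,ωz)=(0.0062, 0.1813, -0.1989), dt=0.5 → body Δ=(0.0076, 0.0903, -0.0994) → world pose (-0.1894, -0.1702, 2.0028)

(-0.1894, -0.1702, 2.0028)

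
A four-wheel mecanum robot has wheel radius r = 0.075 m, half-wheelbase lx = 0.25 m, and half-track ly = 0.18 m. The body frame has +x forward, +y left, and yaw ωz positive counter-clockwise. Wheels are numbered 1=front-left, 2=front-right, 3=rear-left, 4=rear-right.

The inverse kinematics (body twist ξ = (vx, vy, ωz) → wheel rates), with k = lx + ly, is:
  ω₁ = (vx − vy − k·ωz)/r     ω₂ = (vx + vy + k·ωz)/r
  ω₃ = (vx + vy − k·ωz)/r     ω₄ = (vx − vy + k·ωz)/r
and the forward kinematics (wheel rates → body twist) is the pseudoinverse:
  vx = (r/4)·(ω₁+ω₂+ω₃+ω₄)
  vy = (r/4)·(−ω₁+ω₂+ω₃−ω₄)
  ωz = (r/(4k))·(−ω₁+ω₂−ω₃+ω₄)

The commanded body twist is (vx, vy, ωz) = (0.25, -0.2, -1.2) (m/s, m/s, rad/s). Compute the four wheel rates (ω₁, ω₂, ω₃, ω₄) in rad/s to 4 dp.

(12.8800, -6.2133, 7.5467, -0.8800)

k = lx + ly = 0.25 + 0.18 = 0.4300;  k·ωz = 0.4300·-1.2 = -0.5160
ω₁ (FL) = (vx − vy − k·ωz)/r = 0.9660/0.075 = 12.8800
ω₂ (FR) = (vx + vy + k·ωz)/r = -0.4660/0.075 = -6.2133
ω₃ (RL) = (vx + vy − k·ωz)/r = 0.5660/0.075 = 7.5467
ω₄ (RR) = (vx − vy + k·ωz)/r = -0.0660/0.075 = -0.8800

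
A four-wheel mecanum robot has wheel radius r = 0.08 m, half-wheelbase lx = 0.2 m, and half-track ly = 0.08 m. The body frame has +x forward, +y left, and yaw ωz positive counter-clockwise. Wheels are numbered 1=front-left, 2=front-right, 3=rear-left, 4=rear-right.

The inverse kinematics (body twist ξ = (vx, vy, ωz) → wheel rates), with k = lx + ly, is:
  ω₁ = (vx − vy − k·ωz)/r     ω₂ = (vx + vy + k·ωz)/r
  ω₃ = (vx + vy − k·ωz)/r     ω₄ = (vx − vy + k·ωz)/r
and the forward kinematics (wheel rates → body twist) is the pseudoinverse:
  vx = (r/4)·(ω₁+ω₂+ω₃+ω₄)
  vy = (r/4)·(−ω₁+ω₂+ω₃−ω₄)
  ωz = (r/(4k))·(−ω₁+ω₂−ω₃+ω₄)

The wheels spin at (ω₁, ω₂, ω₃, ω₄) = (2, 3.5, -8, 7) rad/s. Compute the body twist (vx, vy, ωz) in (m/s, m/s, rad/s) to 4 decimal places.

(0.0900, -0.2700, 1.1786)

k = lx + ly = 0.2 + 0.08 = 0.2800
ω₁+ω₂+ω₃+ω₄ = 4.5000  →  vx = (0.08/4)·4.5000 = 0.0900
−ω₁+ω₂+ω₃−ω₄ = -13.5000  →  vy = (0.08/4)·-13.5000 = -0.2700
−ω₁+ω₂−ω₃+ω₄ = 16.5000  →  ωz = (0.08/1.1200)·16.5000 = 1.1786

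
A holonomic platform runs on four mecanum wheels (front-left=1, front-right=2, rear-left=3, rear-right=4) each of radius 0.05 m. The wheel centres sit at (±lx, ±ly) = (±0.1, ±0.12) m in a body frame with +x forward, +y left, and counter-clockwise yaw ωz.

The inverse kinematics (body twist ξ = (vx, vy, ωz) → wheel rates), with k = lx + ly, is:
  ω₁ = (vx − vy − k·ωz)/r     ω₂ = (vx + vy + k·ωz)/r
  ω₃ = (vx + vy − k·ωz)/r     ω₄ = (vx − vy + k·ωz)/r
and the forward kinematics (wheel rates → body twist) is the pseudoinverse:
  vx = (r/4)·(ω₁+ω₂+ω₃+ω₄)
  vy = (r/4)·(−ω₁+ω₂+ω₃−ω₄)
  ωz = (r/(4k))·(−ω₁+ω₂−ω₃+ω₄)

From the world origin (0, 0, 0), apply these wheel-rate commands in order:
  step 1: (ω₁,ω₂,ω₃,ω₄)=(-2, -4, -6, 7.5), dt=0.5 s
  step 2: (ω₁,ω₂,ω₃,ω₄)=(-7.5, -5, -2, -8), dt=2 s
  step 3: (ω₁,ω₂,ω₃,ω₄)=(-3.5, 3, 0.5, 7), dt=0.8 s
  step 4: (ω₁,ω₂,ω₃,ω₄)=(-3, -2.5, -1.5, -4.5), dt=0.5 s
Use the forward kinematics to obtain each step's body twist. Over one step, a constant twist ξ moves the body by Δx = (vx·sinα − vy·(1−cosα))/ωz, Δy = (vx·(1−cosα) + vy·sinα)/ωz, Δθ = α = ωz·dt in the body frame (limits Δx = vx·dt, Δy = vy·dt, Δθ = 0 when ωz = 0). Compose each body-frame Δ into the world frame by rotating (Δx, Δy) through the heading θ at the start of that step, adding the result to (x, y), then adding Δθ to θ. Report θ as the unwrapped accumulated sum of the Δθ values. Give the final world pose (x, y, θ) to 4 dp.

step 1: ξ=(vx,vy,ωz)=(-0.0563, -0.1938, 0.6534), dt=0.5 → body Δ=(-0.0119, -0.0997, 0.3267) → world pose (-0.0119, -0.0997, 0.3267)
step 2: ξ=(vx,vy,ωz)=(-0.2812, 0.1063, -0.1989), dt=2.0 → body Δ=(-0.5061, 0.3173, -0.3977) → world pose (-0.5931, 0.0384, -0.0710)
step 3: ξ=(vx,vy,ωz)=(0.0875, 0.0000, 0.7386), dt=0.8 → body Δ=(0.0660, 0.0201, 0.5909) → world pose (-0.5258, 0.0538, 0.5199)
step 4: ξ=(vx,vy,ωz)=(-0.1438, 0.0438, -0.1420), dt=0.5 → body Δ=(-0.0710, 0.0244, -0.0710) → world pose (-0.5996, 0.0397, 0.4489)

(-0.5996, 0.0397, 0.4489)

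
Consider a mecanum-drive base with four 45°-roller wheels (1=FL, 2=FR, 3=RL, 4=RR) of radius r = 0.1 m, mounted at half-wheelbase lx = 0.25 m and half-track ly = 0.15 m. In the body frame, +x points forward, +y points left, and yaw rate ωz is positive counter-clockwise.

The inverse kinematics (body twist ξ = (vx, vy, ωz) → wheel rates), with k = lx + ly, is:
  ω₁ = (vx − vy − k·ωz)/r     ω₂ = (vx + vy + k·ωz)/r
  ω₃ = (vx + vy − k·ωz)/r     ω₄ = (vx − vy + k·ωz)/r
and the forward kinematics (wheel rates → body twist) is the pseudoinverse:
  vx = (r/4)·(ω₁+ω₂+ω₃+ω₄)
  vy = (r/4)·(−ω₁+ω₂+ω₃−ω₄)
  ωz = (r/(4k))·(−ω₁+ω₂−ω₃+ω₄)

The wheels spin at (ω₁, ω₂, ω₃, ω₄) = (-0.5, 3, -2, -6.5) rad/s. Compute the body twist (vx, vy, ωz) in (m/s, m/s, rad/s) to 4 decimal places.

(-0.1500, 0.2000, -0.0625)

k = lx + ly = 0.25 + 0.15 = 0.4000
ω₁+ω₂+ω₃+ω₄ = -6.0000  →  vx = (0.1/4)·-6.0000 = -0.1500
−ω₁+ω₂+ω₃−ω₄ = 8.0000  →  vy = (0.1/4)·8.0000 = 0.2000
−ω₁+ω₂−ω₃+ω₄ = -1.0000  →  ωz = (0.1/1.6000)·-1.0000 = -0.0625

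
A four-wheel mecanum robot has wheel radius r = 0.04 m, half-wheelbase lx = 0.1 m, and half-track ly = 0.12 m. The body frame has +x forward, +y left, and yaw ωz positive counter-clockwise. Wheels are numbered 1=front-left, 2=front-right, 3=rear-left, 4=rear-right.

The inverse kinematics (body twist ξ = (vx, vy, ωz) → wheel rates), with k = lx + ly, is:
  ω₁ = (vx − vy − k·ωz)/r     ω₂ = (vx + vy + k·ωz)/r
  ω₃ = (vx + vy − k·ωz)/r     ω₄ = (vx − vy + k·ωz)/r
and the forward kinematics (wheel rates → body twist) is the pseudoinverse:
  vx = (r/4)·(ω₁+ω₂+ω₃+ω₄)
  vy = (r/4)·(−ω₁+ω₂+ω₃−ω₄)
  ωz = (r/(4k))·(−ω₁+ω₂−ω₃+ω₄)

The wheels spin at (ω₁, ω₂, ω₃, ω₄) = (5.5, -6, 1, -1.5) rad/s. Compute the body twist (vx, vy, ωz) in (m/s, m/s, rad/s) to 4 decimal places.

k = lx + ly = 0.1 + 0.12 = 0.2200
ω₁+ω₂+ω₃+ω₄ = -1.0000  →  vx = (0.04/4)·-1.0000 = -0.0100
−ω₁+ω₂+ω₃−ω₄ = -9.0000  →  vy = (0.04/4)·-9.0000 = -0.0900
−ω₁+ω₂−ω₃+ω₄ = -14.0000  →  ωz = (0.04/0.8800)·-14.0000 = -0.6364

(-0.0100, -0.0900, -0.6364)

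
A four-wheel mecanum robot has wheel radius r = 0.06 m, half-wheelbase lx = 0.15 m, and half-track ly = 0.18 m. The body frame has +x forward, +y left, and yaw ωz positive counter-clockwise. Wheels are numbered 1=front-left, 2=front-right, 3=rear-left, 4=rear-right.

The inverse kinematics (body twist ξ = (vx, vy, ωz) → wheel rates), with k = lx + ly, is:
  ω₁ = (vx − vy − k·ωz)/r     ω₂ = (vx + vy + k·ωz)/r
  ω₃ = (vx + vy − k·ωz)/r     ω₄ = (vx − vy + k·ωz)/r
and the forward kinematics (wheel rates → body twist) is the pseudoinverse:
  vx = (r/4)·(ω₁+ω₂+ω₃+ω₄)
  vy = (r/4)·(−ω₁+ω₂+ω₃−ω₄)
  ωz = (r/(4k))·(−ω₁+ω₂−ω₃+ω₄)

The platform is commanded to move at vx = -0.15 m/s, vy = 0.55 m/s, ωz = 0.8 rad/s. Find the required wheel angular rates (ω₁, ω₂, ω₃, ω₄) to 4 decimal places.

(-16.0667, 11.0667, 2.2667, -7.2667)

k = lx + ly = 0.15 + 0.18 = 0.3300;  k·ωz = 0.3300·0.8 = 0.2640
ω₁ (FL) = (vx − vy − k·ωz)/r = -0.9640/0.06 = -16.0667
ω₂ (FR) = (vx + vy + k·ωz)/r = 0.6640/0.06 = 11.0667
ω₃ (RL) = (vx + vy − k·ωz)/r = 0.1360/0.06 = 2.2667
ω₄ (RR) = (vx − vy + k·ωz)/r = -0.4360/0.06 = -7.2667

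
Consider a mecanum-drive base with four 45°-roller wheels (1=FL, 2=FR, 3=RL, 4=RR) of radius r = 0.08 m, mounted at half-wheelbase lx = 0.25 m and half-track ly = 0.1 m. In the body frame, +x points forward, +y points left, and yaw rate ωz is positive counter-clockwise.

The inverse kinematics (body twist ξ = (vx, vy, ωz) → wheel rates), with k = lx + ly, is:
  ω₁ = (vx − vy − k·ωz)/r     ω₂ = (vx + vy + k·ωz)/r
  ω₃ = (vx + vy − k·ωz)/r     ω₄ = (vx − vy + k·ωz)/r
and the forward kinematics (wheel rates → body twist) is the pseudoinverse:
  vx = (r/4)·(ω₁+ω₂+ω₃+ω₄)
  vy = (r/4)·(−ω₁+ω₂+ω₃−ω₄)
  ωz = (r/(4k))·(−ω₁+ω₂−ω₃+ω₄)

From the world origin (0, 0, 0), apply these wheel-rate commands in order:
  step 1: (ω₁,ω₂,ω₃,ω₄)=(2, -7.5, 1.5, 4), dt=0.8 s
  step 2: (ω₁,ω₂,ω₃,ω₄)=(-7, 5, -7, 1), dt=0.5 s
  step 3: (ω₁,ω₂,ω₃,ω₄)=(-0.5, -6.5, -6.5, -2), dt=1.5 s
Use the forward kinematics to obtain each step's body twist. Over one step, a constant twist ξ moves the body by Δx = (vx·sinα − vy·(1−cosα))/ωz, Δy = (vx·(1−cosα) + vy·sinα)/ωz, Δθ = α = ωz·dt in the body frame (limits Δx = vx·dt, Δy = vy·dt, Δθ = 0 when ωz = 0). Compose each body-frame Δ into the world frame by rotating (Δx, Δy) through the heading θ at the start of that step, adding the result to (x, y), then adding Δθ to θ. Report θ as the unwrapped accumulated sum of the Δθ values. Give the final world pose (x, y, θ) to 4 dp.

step 1: ξ=(vx,vy,ωz)=(0.0000, -0.2400, -0.4000), dt=0.8 → body Δ=(-0.0305, -0.1887, -0.3200) → world pose (-0.0305, -0.1887, -0.3200)
step 2: ξ=(vx,vy,ωz)=(-0.1600, 0.0800, 1.1429), dt=0.5 → body Δ=(-0.0868, 0.0156, 0.5714) → world pose (-0.1080, -0.1466, 0.2514)
step 3: ξ=(vx,vy,ωz)=(-0.3100, -0.2100, -0.0857), dt=1.5 → body Δ=(-0.4839, -0.2843, -0.1286) → world pose (-0.5060, -0.5423, 0.1229)

(-0.5060, -0.5423, 0.1229)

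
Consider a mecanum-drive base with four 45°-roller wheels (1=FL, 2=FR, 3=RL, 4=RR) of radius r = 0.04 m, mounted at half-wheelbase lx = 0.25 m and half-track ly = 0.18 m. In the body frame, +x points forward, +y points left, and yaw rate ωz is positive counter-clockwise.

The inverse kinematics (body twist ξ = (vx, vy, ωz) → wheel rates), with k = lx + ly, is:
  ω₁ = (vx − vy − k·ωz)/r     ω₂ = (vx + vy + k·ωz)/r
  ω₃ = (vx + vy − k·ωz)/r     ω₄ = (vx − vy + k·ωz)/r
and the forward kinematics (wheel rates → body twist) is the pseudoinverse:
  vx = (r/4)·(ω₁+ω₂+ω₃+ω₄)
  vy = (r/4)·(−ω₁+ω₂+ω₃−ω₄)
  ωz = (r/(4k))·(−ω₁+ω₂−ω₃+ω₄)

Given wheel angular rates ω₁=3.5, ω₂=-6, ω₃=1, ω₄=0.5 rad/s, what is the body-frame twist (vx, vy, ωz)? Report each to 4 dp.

k = lx + ly = 0.25 + 0.18 = 0.4300
ω₁+ω₂+ω₃+ω₄ = -1.0000  →  vx = (0.04/4)·-1.0000 = -0.0100
−ω₁+ω₂+ω₃−ω₄ = -9.0000  →  vy = (0.04/4)·-9.0000 = -0.0900
−ω₁+ω₂−ω₃+ω₄ = -10.0000  →  ωz = (0.04/1.7200)·-10.0000 = -0.2326

(-0.0100, -0.0900, -0.2326)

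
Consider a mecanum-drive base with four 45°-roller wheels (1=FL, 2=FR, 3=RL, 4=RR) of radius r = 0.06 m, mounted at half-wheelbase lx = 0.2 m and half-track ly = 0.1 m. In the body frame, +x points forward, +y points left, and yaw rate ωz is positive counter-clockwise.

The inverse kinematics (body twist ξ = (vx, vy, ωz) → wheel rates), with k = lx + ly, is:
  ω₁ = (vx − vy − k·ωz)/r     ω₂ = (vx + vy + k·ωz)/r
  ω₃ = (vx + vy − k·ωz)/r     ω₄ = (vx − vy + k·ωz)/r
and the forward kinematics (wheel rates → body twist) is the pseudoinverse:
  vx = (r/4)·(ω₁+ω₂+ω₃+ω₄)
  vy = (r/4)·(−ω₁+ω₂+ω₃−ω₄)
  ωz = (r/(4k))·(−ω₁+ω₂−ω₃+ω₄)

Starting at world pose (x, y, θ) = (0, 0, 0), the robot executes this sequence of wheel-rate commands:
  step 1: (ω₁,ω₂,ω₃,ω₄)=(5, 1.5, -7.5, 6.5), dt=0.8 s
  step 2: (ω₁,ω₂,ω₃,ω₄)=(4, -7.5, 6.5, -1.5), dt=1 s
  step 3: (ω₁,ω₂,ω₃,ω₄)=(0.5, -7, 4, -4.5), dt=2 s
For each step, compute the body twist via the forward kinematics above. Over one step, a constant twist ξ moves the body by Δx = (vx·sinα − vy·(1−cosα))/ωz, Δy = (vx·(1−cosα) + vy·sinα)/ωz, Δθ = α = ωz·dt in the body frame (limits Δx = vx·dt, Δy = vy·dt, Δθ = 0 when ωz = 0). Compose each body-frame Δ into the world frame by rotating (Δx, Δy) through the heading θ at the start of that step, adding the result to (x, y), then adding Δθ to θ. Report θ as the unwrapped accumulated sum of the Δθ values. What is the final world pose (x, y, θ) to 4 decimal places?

(0.1117, -0.0523, -2.1550)

step 1: ξ=(vx,vy,ωz)=(0.0825, -0.2625, 0.5250), dt=0.8 → body Δ=(0.1075, -0.1902, 0.4200) → world pose (0.1075, -0.1902, 0.4200)
step 2: ξ=(vx,vy,ωz)=(0.0225, -0.0525, -0.9750), dt=1.0 → body Δ=(-0.0045, -0.0547, -0.9750) → world pose (0.1257, -0.2420, -0.5550)
step 3: ξ=(vx,vy,ωz)=(-0.1050, 0.0150, -0.8000), dt=2.0 → body Δ=(-0.1119, 0.1538, -1.6000) → world pose (0.1117, -0.0523, -2.1550)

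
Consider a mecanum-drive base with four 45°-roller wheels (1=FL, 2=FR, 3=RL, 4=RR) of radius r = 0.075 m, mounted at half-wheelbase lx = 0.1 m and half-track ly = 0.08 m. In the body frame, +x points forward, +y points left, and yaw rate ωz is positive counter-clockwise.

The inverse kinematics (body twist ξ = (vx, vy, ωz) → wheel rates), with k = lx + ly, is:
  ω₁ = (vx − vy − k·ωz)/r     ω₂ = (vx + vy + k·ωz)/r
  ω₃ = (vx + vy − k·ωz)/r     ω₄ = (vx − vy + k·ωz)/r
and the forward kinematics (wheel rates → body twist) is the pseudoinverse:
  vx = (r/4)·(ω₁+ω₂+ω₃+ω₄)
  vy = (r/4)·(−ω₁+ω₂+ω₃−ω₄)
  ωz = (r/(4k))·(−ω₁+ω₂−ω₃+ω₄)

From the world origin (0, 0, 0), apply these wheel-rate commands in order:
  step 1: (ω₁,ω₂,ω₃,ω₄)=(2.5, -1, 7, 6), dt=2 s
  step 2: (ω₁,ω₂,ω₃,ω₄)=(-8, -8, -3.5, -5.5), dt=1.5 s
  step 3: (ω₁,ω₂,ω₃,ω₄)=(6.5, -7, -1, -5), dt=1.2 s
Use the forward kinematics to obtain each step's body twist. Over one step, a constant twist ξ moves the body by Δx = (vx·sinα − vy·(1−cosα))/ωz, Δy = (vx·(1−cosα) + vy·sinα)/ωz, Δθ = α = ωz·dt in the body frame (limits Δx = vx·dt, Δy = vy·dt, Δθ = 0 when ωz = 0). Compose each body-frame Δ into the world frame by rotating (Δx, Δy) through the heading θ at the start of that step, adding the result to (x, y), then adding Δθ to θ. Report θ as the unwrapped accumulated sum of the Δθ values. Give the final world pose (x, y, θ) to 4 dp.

(0.1136, 0.5367, -3.4375)

step 1: ξ=(vx,vy,ωz)=(0.2719, -0.0469, -0.4688), dt=2.0 → body Δ=(0.4267, -0.3174, -0.9375) → world pose (0.4267, -0.3174, -0.9375)
step 2: ξ=(vx,vy,ωz)=(-0.4688, 0.0375, -0.2083), dt=1.5 → body Δ=(-0.6830, 0.1643, -0.3125) → world pose (0.1549, 0.3304, -1.2500)
step 3: ξ=(vx,vy,ωz)=(-0.1219, -0.1781, -1.8229), dt=1.2 → body Δ=(-0.2088, 0.0258, -2.1875) → world pose (0.1136, 0.5367, -3.4375)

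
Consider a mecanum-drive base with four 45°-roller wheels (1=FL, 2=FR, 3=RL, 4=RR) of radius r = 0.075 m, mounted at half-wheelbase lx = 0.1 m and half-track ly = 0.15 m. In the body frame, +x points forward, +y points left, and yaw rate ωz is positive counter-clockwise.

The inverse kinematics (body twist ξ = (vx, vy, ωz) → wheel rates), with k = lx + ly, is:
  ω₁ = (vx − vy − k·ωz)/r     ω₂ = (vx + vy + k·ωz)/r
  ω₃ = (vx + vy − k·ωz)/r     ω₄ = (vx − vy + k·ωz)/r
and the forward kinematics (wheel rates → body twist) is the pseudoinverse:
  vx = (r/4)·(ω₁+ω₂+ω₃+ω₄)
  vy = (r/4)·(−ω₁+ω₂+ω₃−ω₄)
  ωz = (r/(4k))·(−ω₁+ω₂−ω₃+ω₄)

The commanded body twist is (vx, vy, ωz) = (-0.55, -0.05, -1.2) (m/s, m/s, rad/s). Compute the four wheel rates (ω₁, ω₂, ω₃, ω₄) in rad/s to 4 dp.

k = lx + ly = 0.1 + 0.15 = 0.2500;  k·ωz = 0.2500·-1.2 = -0.3000
ω₁ (FL) = (vx − vy − k·ωz)/r = -0.2000/0.075 = -2.6667
ω₂ (FR) = (vx + vy + k·ωz)/r = -0.9000/0.075 = -12.0000
ω₃ (RL) = (vx + vy − k·ωz)/r = -0.3000/0.075 = -4.0000
ω₄ (RR) = (vx − vy + k·ωz)/r = -0.8000/0.075 = -10.6667

(-2.6667, -12.0000, -4.0000, -10.6667)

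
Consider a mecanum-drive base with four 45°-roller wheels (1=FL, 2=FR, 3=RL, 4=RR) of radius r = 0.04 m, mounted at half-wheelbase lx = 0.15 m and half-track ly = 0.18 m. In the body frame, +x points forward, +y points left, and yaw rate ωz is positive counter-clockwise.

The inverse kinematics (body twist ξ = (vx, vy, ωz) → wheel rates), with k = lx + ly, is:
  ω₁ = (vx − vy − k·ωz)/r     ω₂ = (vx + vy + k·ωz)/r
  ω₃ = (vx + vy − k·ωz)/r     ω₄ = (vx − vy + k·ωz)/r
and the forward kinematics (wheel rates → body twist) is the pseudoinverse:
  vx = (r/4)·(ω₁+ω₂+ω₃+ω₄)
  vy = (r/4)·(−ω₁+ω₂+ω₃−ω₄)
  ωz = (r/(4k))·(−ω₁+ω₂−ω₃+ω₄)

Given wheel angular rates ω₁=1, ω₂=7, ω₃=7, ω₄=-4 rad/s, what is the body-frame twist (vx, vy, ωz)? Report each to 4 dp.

k = lx + ly = 0.15 + 0.18 = 0.3300
ω₁+ω₂+ω₃+ω₄ = 11.0000  →  vx = (0.04/4)·11.0000 = 0.1100
−ω₁+ω₂+ω₃−ω₄ = 17.0000  →  vy = (0.04/4)·17.0000 = 0.1700
−ω₁+ω₂−ω₃+ω₄ = -5.0000  →  ωz = (0.04/1.3200)·-5.0000 = -0.1515

(0.1100, 0.1700, -0.1515)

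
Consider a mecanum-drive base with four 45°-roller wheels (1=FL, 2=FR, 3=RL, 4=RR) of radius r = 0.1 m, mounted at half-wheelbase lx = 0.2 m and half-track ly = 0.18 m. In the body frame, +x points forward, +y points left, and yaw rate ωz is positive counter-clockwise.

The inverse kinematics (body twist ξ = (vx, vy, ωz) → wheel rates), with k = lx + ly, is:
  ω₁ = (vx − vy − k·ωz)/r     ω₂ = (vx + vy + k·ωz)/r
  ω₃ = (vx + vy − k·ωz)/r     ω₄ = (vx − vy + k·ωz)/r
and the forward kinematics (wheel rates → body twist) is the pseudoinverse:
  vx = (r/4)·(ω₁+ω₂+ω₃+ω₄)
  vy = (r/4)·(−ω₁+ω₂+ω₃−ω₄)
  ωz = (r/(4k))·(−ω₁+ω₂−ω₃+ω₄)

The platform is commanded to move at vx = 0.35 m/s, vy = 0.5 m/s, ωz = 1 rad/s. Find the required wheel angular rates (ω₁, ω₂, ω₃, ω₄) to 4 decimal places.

k = lx + ly = 0.2 + 0.18 = 0.3800;  k·ωz = 0.3800·1 = 0.3800
ω₁ (FL) = (vx − vy − k·ωz)/r = -0.5300/0.1 = -5.3000
ω₂ (FR) = (vx + vy + k·ωz)/r = 1.2300/0.1 = 12.3000
ω₃ (RL) = (vx + vy − k·ωz)/r = 0.4700/0.1 = 4.7000
ω₄ (RR) = (vx − vy + k·ωz)/r = 0.2300/0.1 = 2.3000

(-5.3000, 12.3000, 4.7000, 2.3000)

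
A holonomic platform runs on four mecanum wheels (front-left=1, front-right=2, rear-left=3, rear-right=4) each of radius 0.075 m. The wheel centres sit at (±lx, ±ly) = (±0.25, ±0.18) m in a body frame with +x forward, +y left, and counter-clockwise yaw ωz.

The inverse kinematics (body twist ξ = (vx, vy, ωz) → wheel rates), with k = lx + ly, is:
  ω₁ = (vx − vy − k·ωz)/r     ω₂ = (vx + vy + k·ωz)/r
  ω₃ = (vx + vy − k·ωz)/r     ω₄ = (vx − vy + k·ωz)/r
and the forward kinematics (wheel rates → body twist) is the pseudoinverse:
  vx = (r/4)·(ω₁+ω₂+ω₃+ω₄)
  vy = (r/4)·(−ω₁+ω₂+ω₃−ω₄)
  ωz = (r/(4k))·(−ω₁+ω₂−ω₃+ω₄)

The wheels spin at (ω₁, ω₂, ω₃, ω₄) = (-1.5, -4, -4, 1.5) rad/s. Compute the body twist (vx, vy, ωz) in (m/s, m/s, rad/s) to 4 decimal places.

k = lx + ly = 0.25 + 0.18 = 0.4300
ω₁+ω₂+ω₃+ω₄ = -8.0000  →  vx = (0.075/4)·-8.0000 = -0.1500
−ω₁+ω₂+ω₃−ω₄ = -8.0000  →  vy = (0.075/4)·-8.0000 = -0.1500
−ω₁+ω₂−ω₃+ω₄ = 3.0000  →  ωz = (0.075/1.7200)·3.0000 = 0.1308

(-0.1500, -0.1500, 0.1308)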